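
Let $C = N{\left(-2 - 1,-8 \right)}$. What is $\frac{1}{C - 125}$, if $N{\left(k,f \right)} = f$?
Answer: $- \frac{1}{133} \approx -0.0075188$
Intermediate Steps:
$C = -8$
$\frac{1}{C - 125} = \frac{1}{-8 - 125} = \frac{1}{-133} = - \frac{1}{133}$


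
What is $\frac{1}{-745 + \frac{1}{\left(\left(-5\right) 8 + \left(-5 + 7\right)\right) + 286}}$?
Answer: $- \frac{248}{184759} \approx -0.0013423$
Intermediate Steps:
$\frac{1}{-745 + \frac{1}{\left(\left(-5\right) 8 + \left(-5 + 7\right)\right) + 286}} = \frac{1}{-745 + \frac{1}{\left(-40 + 2\right) + 286}} = \frac{1}{-745 + \frac{1}{-38 + 286}} = \frac{1}{-745 + \frac{1}{248}} = \frac{1}{- \frac{184759}{248}} = - \frac{248}{184759}$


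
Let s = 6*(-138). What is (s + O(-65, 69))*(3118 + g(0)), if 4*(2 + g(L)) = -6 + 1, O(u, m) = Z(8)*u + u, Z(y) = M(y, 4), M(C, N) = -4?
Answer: -7886547/4 ≈ -1.9716e+6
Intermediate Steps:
Z(y) = -4
O(u, m) = -3*u (O(u, m) = -4*u + u = -3*u)
g(L) = -13/4 (g(L) = -2 + (-6 + 1)/4 = -2 + (1/4)*(-5) = -2 - 5/4 = -13/4)
s = -828
(s + O(-65, 69))*(3118 + g(0)) = (-828 - 3*(-65))*(3118 - 13/4) = (-828 + 195)*(12459/4) = -633*12459/4 = -7886547/4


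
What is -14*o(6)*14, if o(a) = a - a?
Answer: 0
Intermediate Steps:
o(a) = 0
-14*o(6)*14 = -14*0*14 = 0*14 = 0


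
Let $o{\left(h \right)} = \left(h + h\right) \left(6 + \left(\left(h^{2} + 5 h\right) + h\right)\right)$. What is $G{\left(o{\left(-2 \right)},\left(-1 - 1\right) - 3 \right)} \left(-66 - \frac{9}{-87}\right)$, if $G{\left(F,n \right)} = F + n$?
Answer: $- \frac{5733}{29} \approx -197.69$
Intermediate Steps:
$o{\left(h \right)} = 2 h \left(6 + h^{2} + 6 h\right)$ ($o{\left(h \right)} = 2 h \left(6 + \left(h^{2} + 6 h\right)\right) = 2 h \left(6 + h^{2} + 6 h\right)$)
$G{\left(o{\left(-2 \right)},\left(-1 - 1\right) - 3 \right)} \left(-66 - \frac{9}{-87}\right) = \left(2 \left(-2\right) \left(6 + \left(-2\right)^{2} + 6 \left(-2\right)\right) - 5\right) \left(-66 - \frac{9}{-87}\right) = \left(2 \left(-2\right) \left(6 + 4 - 12\right) - 5\right) \left(-66 - - \frac{3}{29}\right) = \left(2 \left(-2\right) \left(-2\right) - 5\right) \left(-66 + \frac{3}{29}\right) = \left(8 - 5\right) \left(- \frac{1911}{29}\right) = 3 \left(- \frac{1911}{29}\right) = - \frac{5733}{29}$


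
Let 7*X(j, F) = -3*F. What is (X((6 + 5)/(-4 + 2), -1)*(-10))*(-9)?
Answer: 270/7 ≈ 38.571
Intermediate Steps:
X(j, F) = -3*F/7 (X(j, F) = (-3*F)/7 = -3*F/7)
(X((6 + 5)/(-4 + 2), -1)*(-10))*(-9) = (-3/7*(-1)*(-10))*(-9) = ((3/7)*(-10))*(-9) = -30/7*(-9) = 270/7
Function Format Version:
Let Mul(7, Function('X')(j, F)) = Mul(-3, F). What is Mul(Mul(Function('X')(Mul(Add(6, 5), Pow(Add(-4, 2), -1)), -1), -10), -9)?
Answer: Rational(270, 7) ≈ 38.571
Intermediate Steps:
Function('X')(j, F) = Mul(Rational(-3, 7), F) (Function('X')(j, F) = Mul(Rational(1, 7), Mul(-3, F)) = Mul(Rational(-3, 7), F))
Mul(Mul(Function('X')(Mul(Add(6, 5), Pow(Add(-4, 2), -1)), -1), -10), -9) = Mul(Mul(Mul(Rational(-3, 7), -1), -10), -9) = Mul(Mul(Rational(3, 7), -10), -9) = Mul(Rational(-30, 7), -9) = Rational(270, 7)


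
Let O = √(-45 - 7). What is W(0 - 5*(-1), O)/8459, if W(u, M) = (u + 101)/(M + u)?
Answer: 530/651343 - 212*I*√13/651343 ≈ 0.0008137 - 0.0011735*I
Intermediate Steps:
O = 2*I*√13 (O = √(-52) = 2*I*√13 ≈ 7.2111*I)
W(u, M) = (101 + u)/(M + u)
W(0 - 5*(-1), O)/8459 = ((101 + (0 - 5*(-1)))/(2*I*√13 + (0 - 5*(-1))))/8459 = ((101 + (0 + 5))/(2*I*√13 + (0 + 5)))*(1/8459) = ((101 + 5)/(2*I*√13 + 5))*(1/8459) = (106/(5 + 2*I*√13))*(1/8459) = 106/(8459*(5 + 2*I*√13))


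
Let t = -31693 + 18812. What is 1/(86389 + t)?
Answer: 1/73508 ≈ 1.3604e-5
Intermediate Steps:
t = -12881
1/(86389 + t) = 1/(86389 - 12881) = 1/73508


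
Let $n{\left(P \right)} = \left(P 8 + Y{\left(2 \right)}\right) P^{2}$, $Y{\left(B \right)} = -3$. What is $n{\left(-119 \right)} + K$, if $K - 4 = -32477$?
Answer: $-13556228$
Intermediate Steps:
$K = -32473$ ($K = 4 - 32477 = -32473$)
$n{\left(P \right)} = P^{2} \left(-3 + 8 P\right)$ ($n{\left(P \right)} = \left(P 8 - 3\right) P^{2} = \left(8 P - 3\right) P^{2} = \left(-3 + 8 P\right) P^{2} = P^{2} \left(-3 + 8 P\right)$)
$n{\left(-119 \right)} + K = \left(-119\right)^{2} \left(-3 + 8 \left(-119\right)\right) - 32473 = 14161 \left(-3 - 952\right) - 32473 = 14161 \left(-955\right) - 32473 = -13523755 - 32473 = -13556228$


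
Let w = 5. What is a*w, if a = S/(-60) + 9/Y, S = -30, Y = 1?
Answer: 95/2 ≈ 47.500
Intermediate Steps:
a = 19/2 (a = -30/(-60) + 9/1 = -30*(-1/60) + 9*1 = 1/2 + 9 = 19/2 ≈ 9.5000)
a*w = (19/2)*5 = 95/2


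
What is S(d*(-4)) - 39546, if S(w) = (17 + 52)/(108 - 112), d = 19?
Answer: -158253/4 ≈ -39563.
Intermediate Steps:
S(w) = -69/4 (S(w) = 69/(-4) = 69*(-1/4) = -69/4)
S(d*(-4)) - 39546 = -69/4 - 39546 = -158253/4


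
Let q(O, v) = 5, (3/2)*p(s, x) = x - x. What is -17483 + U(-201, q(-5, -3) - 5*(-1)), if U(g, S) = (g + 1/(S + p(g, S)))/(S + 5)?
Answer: -2624459/150 ≈ -17496.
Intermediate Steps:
p(s, x) = 0 (p(s, x) = 2*(x - x)/3 = (⅔)*0 = 0)
U(g, S) = (g + 1/S)/(5 + S) (U(g, S) = (g + 1/(S + 0))/(S + 5) = (g + 1/S)/(5 + S))
-17483 + U(-201, q(-5, -3) - 5*(-1)) = -17483 + (1 + (5 - 5*(-1))*(-201))/((5 - 5*(-1))*(5 + (5 - 5*(-1)))) = -17483 + (1 + (5 + 5)*(-201))/((5 + 5)*(5 + (5 + 5))) = -17483 + (1 + 10*(-201))/(10*(5 + 10)) = -17483 + (⅒)*(1 - 2010)/15 = -17483 + (⅒)*(1/15)*(-2009) = -17483 - 2009/150 = -2624459/150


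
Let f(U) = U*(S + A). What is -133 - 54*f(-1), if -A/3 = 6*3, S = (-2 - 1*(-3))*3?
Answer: -2887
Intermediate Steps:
S = 3 (S = (-2 + 3)*3 = 1*3 = 3)
A = -54 (A = -18*3 = -3*18 = -54)
f(U) = -51*U (f(U) = U*(3 - 54) = U*(-51) = -51*U)
-133 - 54*f(-1) = -133 - (-2754)*(-1) = -133 - 54*51 = -133 - 2754 = -2887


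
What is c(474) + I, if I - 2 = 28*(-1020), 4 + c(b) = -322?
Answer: -28884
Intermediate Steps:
c(b) = -326 (c(b) = -4 - 322 = -326)
I = -28558 (I = 2 + 28*(-1020) = 2 - 28560 = -28558)
c(474) + I = -326 - 28558 = -28884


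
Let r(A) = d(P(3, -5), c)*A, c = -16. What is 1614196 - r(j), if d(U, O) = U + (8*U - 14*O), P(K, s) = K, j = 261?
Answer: 1548685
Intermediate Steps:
d(U, O) = -14*O + 9*U (d(U, O) = U + (-14*O + 8*U) = -14*O + 9*U)
r(A) = 251*A (r(A) = (-14*(-16) + 9*3)*A = (224 + 27)*A = 251*A)
1614196 - r(j) = 1614196 - 251*261 = 1614196 - 1*65511 = 1614196 - 65511 = 1548685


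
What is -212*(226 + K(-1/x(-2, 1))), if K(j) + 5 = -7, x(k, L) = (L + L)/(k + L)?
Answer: -45368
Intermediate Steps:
x(k, L) = 2*L/(L + k) (x(k, L) = (2*L)/(L + k) = 2*L/(L + k))
K(j) = -12 (K(j) = -5 - 7 = -12)
-212*(226 + K(-1/x(-2, 1))) = -212*(226 - 12) = -212*214 = -45368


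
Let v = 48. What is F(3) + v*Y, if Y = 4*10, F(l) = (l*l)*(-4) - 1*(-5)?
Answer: 1889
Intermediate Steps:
F(l) = 5 - 4*l**2 (F(l) = l**2*(-4) + 5 = -4*l**2 + 5 = 5 - 4*l**2)
Y = 40
F(3) + v*Y = (5 - 4*3**2) + 48*40 = (5 - 4*9) + 1920 = (5 - 36) + 1920 = -31 + 1920 = 1889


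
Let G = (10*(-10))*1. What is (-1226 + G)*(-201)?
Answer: 266526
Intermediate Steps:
G = -100 (G = -100*1 = -100)
(-1226 + G)*(-201) = (-1226 - 100)*(-201) = -1326*(-201) = 266526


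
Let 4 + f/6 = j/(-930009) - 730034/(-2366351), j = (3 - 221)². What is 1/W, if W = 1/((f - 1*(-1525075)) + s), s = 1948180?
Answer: 2547879721135511007/733575909053 ≈ 3.4732e+6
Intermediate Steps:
j = 47524 (j = (-218)² = 47524)
f = -16472862366508/733575909053 (f = -24 + 6*(47524/(-930009) - 730034/(-2366351)) = -24 + 6*(47524*(-1/930009) - 730034*(-1/2366351)) = -24 + 6*(-47524/930009 + 730034/2366351) = -24 + 6*(566479725382/2200727727159) = -24 + 1132959450764/733575909053 = -16472862366508/733575909053 ≈ -22.456)
W = 733575909053/2547879721135511007 (W = 1/((-16472862366508/733575909053 - 1*(-1525075)) + 1948180) = 1/((-16472862366508/733575909053 + 1525075) + 1948180) = 1/(1118741806636637467/733575909053 + 1948180) = 1/(2547879721135511007/733575909053) = 733575909053/2547879721135511007 ≈ 2.8792e-7)
1/W = 1/(733575909053/2547879721135511007) = 2547879721135511007/733575909053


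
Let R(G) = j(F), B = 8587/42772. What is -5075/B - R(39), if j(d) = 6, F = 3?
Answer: -217119422/8587 ≈ -25285.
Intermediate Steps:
B = 8587/42772 (B = 8587*(1/42772) = 8587/42772 ≈ 0.20076)
R(G) = 6
-5075/B - R(39) = -5075/8587/42772 - 1*6 = -5075*42772/8587 - 6 = -217067900/8587 - 6 = -217119422/8587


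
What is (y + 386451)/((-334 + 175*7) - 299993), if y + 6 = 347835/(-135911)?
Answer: -26260889280/20325625961 ≈ -1.2920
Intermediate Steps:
y = -1163301/135911 (y = -6 + 347835/(-135911) = -6 + 347835*(-1/135911) = -6 - 347835/135911 = -1163301/135911 ≈ -8.5593)
(y + 386451)/((-334 + 175*7) - 299993) = (-1163301/135911 + 386451)/((-334 + 175*7) - 299993) = 52521778560/(135911*((-334 + 1225) - 299993)) = 52521778560/(135911*(891 - 299993)) = (52521778560/135911)/(-299102) = (52521778560/135911)*(-1/299102) = -26260889280/20325625961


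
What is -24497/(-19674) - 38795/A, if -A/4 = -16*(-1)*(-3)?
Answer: -126424901/629568 ≈ -200.81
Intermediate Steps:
A = 192 (A = -4*(-16*(-1))*(-3) = -64*(-3) = -4*(-48) = 192)
-24497/(-19674) - 38795/A = -24497/(-19674) - 38795/192 = -24497*(-1/19674) - 38795*1/192 = 24497/19674 - 38795/192 = -126424901/629568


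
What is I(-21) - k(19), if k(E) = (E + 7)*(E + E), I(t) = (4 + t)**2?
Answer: -699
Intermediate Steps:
k(E) = 2*E*(7 + E) (k(E) = (7 + E)*(2*E) = 2*E*(7 + E))
I(-21) - k(19) = (4 - 21)**2 - 2*19*(7 + 19) = (-17)**2 - 2*19*26 = 289 - 1*988 = 289 - 988 = -699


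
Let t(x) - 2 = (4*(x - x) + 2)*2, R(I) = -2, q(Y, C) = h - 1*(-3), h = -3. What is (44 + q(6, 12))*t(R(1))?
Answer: 264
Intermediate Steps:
q(Y, C) = 0 (q(Y, C) = -3 - 1*(-3) = -3 + 3 = 0)
t(x) = 6 (t(x) = 2 + (4*(x - x) + 2)*2 = 2 + (4*0 + 2)*2 = 2 + (0 + 2)*2 = 2 + 2*2 = 2 + 4 = 6)
(44 + q(6, 12))*t(R(1)) = (44 + 0)*6 = 44*6 = 264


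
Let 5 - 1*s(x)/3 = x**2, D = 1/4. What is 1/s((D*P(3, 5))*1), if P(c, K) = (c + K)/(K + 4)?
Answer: 27/401 ≈ 0.067332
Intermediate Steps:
P(c, K) = (K + c)/(4 + K)
D = 1/4 ≈ 0.25000
s(x) = 15 - 3*x**2
1/s((D*P(3, 5))*1) = 1/(15 - 3*(5 + 3)**2/(16*(4 + 5)**2)) = 1/(15 - 3*(((8/9)/4)*1)**2) = 1/(15 - 3*((((1/9)*8)/4)*1)**2) = 1/(15 - 3*(((1/4)*(8/9))*1)**2) = 1/(15 - 3*((2/9)*1)**2) = 1/(15 - 3*(2/9)**2) = 1/(15 - 3*4/81) = 1/(15 - 4/27) = 1/(401/27) = 27/401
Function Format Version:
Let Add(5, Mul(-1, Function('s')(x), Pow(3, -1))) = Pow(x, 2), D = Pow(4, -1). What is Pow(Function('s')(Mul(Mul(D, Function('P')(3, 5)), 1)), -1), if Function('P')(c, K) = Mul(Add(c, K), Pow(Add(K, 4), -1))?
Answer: Rational(27, 401) ≈ 0.067332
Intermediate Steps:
Function('P')(c, K) = Mul(Pow(Add(4, K), -1), Add(K, c)) (Function('P')(c, K) = Mul(Add(K, c), Pow(Add(4, K), -1)) = Mul(Pow(Add(4, K), -1), Add(K, c)))
D = Rational(1, 4) ≈ 0.25000
Function('s')(x) = Add(15, Mul(-3, Pow(x, 2)))
Pow(Function('s')(Mul(Mul(D, Function('P')(3, 5)), 1)), -1) = Pow(Add(15, Mul(-3, Pow(Mul(Mul(Rational(1, 4), Mul(Pow(Add(4, 5), -1), Add(5, 3))), 1), 2))), -1) = Pow(Add(15, Mul(-3, Pow(Mul(Mul(Rational(1, 4), Mul(Pow(9, -1), 8)), 1), 2))), -1) = Pow(Add(15, Mul(-3, Pow(Mul(Mul(Rational(1, 4), Mul(Rational(1, 9), 8)), 1), 2))), -1) = Pow(Add(15, Mul(-3, Pow(Mul(Mul(Rational(1, 4), Rational(8, 9)), 1), 2))), -1) = Pow(Add(15, Mul(-3, Pow(Mul(Rational(2, 9), 1), 2))), -1) = Pow(Add(15, Mul(-3, Pow(Rational(2, 9), 2))), -1) = Pow(Add(15, Mul(-3, Rational(4, 81))), -1) = Pow(Add(15, Rational(-4, 27)), -1) = Pow(Rational(401, 27), -1) = Rational(27, 401)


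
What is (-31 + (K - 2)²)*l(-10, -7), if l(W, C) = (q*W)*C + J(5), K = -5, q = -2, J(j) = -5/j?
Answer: -2538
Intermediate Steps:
l(W, C) = -1 - 2*C*W (l(W, C) = (-2*W)*C - 5/5 = -2*C*W - 5*⅕ = -2*C*W - 1 = -1 - 2*C*W)
(-31 + (K - 2)²)*l(-10, -7) = (-31 + (-5 - 2)²)*(-1 - 2*(-7)*(-10)) = (-31 + (-7)²)*(-1 - 140) = (-31 + 49)*(-141) = 18*(-141) = -2538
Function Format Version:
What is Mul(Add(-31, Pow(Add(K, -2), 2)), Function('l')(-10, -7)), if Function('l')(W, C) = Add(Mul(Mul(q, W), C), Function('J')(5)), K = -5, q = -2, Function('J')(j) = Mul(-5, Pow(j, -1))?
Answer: -2538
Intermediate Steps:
Function('l')(W, C) = Add(-1, Mul(-2, C, W)) (Function('l')(W, C) = Add(Mul(Mul(-2, W), C), Mul(-5, Pow(5, -1))) = Add(Mul(-2, C, W), Mul(-5, Rational(1, 5))) = Add(Mul(-2, C, W), -1) = Add(-1, Mul(-2, C, W)))
Mul(Add(-31, Pow(Add(K, -2), 2)), Function('l')(-10, -7)) = Mul(Add(-31, Pow(Add(-5, -2), 2)), Add(-1, Mul(-2, -7, -10))) = Mul(Add(-31, Pow(-7, 2)), Add(-1, -140)) = Mul(Add(-31, 49), -141) = Mul(18, -141) = -2538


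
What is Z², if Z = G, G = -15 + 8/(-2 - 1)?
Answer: 2809/9 ≈ 312.11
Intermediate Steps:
G = -53/3 (G = -15 + 8/(-3) = -15 + 8*(-⅓) = -15 - 8/3 = -53/3 ≈ -17.667)
Z = -53/3 ≈ -17.667
Z² = (-53/3)² = 2809/9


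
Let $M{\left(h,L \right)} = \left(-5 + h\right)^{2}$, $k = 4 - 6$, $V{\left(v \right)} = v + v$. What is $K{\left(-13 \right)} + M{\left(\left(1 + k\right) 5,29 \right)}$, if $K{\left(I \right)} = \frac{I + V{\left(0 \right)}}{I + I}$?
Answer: $\frac{201}{2} \approx 100.5$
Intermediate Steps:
$V{\left(v \right)} = 2 v$
$k = -2$ ($k = 4 - 6 = -2$)
$K{\left(I \right)} = \frac{1}{2}$ ($K{\left(I \right)} = \frac{I + 2 \cdot 0}{I + I} = \frac{I + 0}{2 I} = I \frac{1}{2 I} = \frac{1}{2}$)
$K{\left(-13 \right)} + M{\left(\left(1 + k\right) 5,29 \right)} = \frac{1}{2} + \left(-5 + \left(1 - 2\right) 5\right)^{2} = \frac{1}{2} + \left(-5 - 5\right)^{2} = \frac{1}{2} + \left(-10\right)^{2} = \frac{1}{2} + 100 = \frac{201}{2}$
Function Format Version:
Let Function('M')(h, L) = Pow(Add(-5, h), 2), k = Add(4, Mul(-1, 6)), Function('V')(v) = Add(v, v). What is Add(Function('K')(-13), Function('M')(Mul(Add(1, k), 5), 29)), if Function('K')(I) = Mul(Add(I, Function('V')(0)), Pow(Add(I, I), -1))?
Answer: Rational(201, 2) ≈ 100.50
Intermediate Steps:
Function('V')(v) = Mul(2, v)
k = -2 (k = Add(4, -6) = -2)
Function('K')(I) = Rational(1, 2) (Function('K')(I) = Mul(Add(I, Mul(2, 0)), Pow(Add(I, I), -1)) = Mul(Add(I, 0), Pow(Mul(2, I), -1)) = Mul(I, Mul(Rational(1, 2), Pow(I, -1))) = Rational(1, 2))
Add(Function('K')(-13), Function('M')(Mul(Add(1, k), 5), 29)) = Add(Rational(1, 2), Pow(Add(-5, Mul(Add(1, -2), 5)), 2)) = Add(Rational(1, 2), Pow(Add(-5, Mul(-1, 5)), 2)) = Add(Rational(1, 2), Pow(Add(-5, -5), 2)) = Add(Rational(1, 2), Pow(-10, 2)) = Add(Rational(1, 2), 100) = Rational(201, 2)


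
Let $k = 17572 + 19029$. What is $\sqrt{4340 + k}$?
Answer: $3 \sqrt{4549} \approx 202.34$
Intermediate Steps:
$k = 36601$
$\sqrt{4340 + k} = \sqrt{4340 + 36601} = \sqrt{40941} = 3 \sqrt{4549}$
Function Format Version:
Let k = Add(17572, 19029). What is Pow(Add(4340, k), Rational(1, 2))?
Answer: Mul(3, Pow(4549, Rational(1, 2))) ≈ 202.34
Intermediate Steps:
k = 36601
Pow(Add(4340, k), Rational(1, 2)) = Pow(Add(4340, 36601), Rational(1, 2)) = Pow(40941, Rational(1, 2)) = Mul(3, Pow(4549, Rational(1, 2)))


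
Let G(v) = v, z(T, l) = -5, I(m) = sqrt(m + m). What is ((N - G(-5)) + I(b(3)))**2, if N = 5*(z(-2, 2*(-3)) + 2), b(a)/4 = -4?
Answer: 68 - 80*I*sqrt(2) ≈ 68.0 - 113.14*I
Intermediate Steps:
b(a) = -16 (b(a) = 4*(-4) = -16)
I(m) = sqrt(2)*sqrt(m) (I(m) = sqrt(2*m) = sqrt(2)*sqrt(m))
N = -15 (N = 5*(-5 + 2) = 5*(-3) = -15)
((N - G(-5)) + I(b(3)))**2 = ((-15 - 1*(-5)) + sqrt(2)*sqrt(-16))**2 = ((-15 + 5) + sqrt(2)*(4*I))**2 = (-10 + 4*I*sqrt(2))**2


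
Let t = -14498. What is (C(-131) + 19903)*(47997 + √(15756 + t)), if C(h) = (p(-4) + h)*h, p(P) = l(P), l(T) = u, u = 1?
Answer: 1772673201 + 36933*√1258 ≈ 1.7740e+9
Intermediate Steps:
l(T) = 1
p(P) = 1
C(h) = h*(1 + h) (C(h) = (1 + h)*h = h*(1 + h))
(C(-131) + 19903)*(47997 + √(15756 + t)) = (-131*(1 - 131) + 19903)*(47997 + √(15756 - 14498)) = (-131*(-130) + 19903)*(47997 + √1258) = (17030 + 19903)*(47997 + √1258) = 36933*(47997 + √1258) = 1772673201 + 36933*√1258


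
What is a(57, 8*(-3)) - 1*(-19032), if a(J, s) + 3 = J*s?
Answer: 17661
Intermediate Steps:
a(J, s) = -3 + J*s
a(57, 8*(-3)) - 1*(-19032) = (-3 + 57*(8*(-3))) - 1*(-19032) = (-3 + 57*(-24)) + 19032 = (-3 - 1368) + 19032 = -1371 + 19032 = 17661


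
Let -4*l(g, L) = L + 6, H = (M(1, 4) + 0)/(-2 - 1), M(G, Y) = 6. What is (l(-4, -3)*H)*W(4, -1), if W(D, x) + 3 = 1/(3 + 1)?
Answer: -33/8 ≈ -4.1250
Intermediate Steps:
W(D, x) = -11/4 (W(D, x) = -3 + 1/(3 + 1) = -3 + 1/4 = -3 + ¼ = -11/4)
H = -2 (H = (6 + 0)/(-2 - 1) = 6/(-3) = 6*(-⅓) = -2)
l(g, L) = -3/2 - L/4 (l(g, L) = -(L + 6)/4 = -(6 + L)/4 = -3/2 - L/4)
(l(-4, -3)*H)*W(4, -1) = ((-3/2 - ¼*(-3))*(-2))*(-11/4) = ((-3/2 + ¾)*(-2))*(-11/4) = -¾*(-2)*(-11/4) = (3/2)*(-11/4) = -33/8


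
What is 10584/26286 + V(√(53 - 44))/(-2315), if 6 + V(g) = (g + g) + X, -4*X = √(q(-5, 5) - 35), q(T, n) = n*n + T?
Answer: 1764/4381 + I*√15/9260 ≈ 0.40265 + 0.00041825*I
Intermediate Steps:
q(T, n) = T + n² (q(T, n) = n² + T = T + n²)
X = -I*√15/4 (X = -√((-5 + 5²) - 35)/4 = -√((-5 + 25) - 35)/4 = -√(20 - 35)/4 = -I*√15/4 ≈ -0.96825*I)
V(g) = -6 + 2*g - I*√15/4 (V(g) = -6 + ((g + g) - I*√15/4) = -6 + (2*g - I*√15/4) = -6 + 2*g - I*√15/4)
10584/26286 + V(√(53 - 44))/(-2315) = 10584/26286 + (-6 + 2*√(53 - 44) - I*√15/4)/(-2315) = 10584*(1/26286) + (-6 + 2*√9 - I*√15/4)*(-1/2315) = 1764/4381 + (-6 + 2*3 - I*√15/4)*(-1/2315) = 1764/4381 + (-6 + 6 - I*√15/4)*(-1/2315) = 1764/4381 - I*√15/4*(-1/2315) = 1764/4381 + I*√15/9260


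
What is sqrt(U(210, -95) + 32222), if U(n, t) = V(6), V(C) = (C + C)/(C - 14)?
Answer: sqrt(128882)/2 ≈ 179.50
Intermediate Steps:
V(C) = 2*C/(-14 + C) (V(C) = (2*C)/(-14 + C) = 2*C/(-14 + C))
U(n, t) = -3/2 (U(n, t) = 2*6/(-14 + 6) = 2*6/(-8) = 2*6*(-1/8) = -3/2)
sqrt(U(210, -95) + 32222) = sqrt(-3/2 + 32222) = sqrt(64441/2) = sqrt(128882)/2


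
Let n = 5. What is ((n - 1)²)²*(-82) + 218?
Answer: -20774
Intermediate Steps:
((n - 1)²)²*(-82) + 218 = ((5 - 1)²)²*(-82) + 218 = (4²)²*(-82) + 218 = 16²*(-82) + 218 = 256*(-82) + 218 = -20992 + 218 = -20774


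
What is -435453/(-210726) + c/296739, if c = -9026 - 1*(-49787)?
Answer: 5103899639/2315948982 ≈ 2.2038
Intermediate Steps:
c = 40761 (c = -9026 + 49787 = 40761)
-435453/(-210726) + c/296739 = -435453/(-210726) + 40761/296739 = -435453*(-1/210726) + 40761*(1/296739) = 145151/70242 + 4529/32971 = 5103899639/2315948982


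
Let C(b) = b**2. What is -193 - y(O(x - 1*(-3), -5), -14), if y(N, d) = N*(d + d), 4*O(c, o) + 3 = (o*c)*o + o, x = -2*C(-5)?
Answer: -8474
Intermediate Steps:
x = -50 (x = -2*(-5)**2 = -2*25 = -50)
O(c, o) = -3/4 + o/4 + c*o**2/4 (O(c, o) = -3/4 + ((o*c)*o + o)/4 = -3/4 + ((c*o)*o + o)/4 = -3/4 + (c*o**2 + o)/4 = -3/4 + (o + c*o**2)/4 = -3/4 + (o/4 + c*o**2/4) = -3/4 + o/4 + c*o**2/4)
y(N, d) = 2*N*d (y(N, d) = N*(2*d) = 2*N*d)
-193 - y(O(x - 1*(-3), -5), -14) = -193 - 2*(-3/4 + (1/4)*(-5) + (1/4)*(-50 - 1*(-3))*(-5)**2)*(-14) = -193 - 2*(-3/4 - 5/4 + (1/4)*(-50 + 3)*25)*(-14) = -193 - 2*(-3/4 - 5/4 + (1/4)*(-47)*25)*(-14) = -193 - 2*(-3/4 - 5/4 - 1175/4)*(-14) = -193 - 2*(-1183)*(-14)/4 = -193 - 1*8281 = -193 - 8281 = -8474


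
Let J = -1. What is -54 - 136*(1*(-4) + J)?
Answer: 626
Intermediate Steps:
-54 - 136*(1*(-4) + J) = -54 - 136*(1*(-4) - 1) = -54 - 136*(-4 - 1) = -54 - 136*(-5) = -54 + 680 = 626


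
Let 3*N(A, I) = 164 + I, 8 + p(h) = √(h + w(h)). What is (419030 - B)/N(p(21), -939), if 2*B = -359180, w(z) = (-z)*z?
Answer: -359172/155 ≈ -2317.2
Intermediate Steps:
w(z) = -z²
B = -179590 (B = (½)*(-359180) = -179590)
p(h) = -8 + √(h - h²)
N(A, I) = 164/3 + I/3 (N(A, I) = (164 + I)/3 = 164/3 + I/3)
(419030 - B)/N(p(21), -939) = (419030 - 1*(-179590))/(164/3 + (⅓)*(-939)) = (419030 + 179590)/(164/3 - 313) = 598620/(-775/3) = 598620*(-3/775) = -359172/155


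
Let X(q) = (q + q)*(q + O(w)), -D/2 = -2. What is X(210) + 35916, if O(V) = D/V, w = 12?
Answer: 124256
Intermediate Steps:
D = 4 (D = -2*(-2) = 4)
O(V) = 4/V
X(q) = 2*q*(⅓ + q) (X(q) = (q + q)*(q + 4/12) = (2*q)*(q + 4*(1/12)) = (2*q)*(q + ⅓) = (2*q)*(⅓ + q) = 2*q*(⅓ + q))
X(210) + 35916 = (⅔)*210*(1 + 3*210) + 35916 = (⅔)*210*(1 + 630) + 35916 = (⅔)*210*631 + 35916 = 88340 + 35916 = 124256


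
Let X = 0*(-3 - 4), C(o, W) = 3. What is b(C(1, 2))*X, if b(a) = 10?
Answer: 0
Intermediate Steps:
X = 0 (X = 0*(-7) = 0)
b(C(1, 2))*X = 10*0 = 0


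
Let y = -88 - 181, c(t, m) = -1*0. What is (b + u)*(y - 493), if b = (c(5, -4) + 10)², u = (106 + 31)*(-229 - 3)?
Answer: 24143208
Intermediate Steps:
c(t, m) = 0
u = -31784 (u = 137*(-232) = -31784)
b = 100 (b = (0 + 10)² = 10² = 100)
y = -269
(b + u)*(y - 493) = (100 - 31784)*(-269 - 493) = -31684*(-762) = 24143208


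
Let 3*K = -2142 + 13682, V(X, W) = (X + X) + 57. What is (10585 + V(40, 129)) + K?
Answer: 43706/3 ≈ 14569.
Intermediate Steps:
V(X, W) = 57 + 2*X (V(X, W) = 2*X + 57 = 57 + 2*X)
K = 11540/3 (K = (-2142 + 13682)/3 = (⅓)*11540 = 11540/3 ≈ 3846.7)
(10585 + V(40, 129)) + K = (10585 + (57 + 2*40)) + 11540/3 = (10585 + (57 + 80)) + 11540/3 = (10585 + 137) + 11540/3 = 10722 + 11540/3 = 43706/3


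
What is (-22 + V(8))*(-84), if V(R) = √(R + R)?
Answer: 1512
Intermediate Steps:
V(R) = √2*√R (V(R) = √(2*R) = √2*√R)
(-22 + V(8))*(-84) = (-22 + √2*√8)*(-84) = (-22 + √2*(2*√2))*(-84) = (-22 + 4)*(-84) = -18*(-84) = 1512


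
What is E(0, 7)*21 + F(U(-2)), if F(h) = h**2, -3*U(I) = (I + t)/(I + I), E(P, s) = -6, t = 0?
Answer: -4535/36 ≈ -125.97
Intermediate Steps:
U(I) = -1/6 (U(I) = -(I + 0)/(3*(I + I)) = -I/(3*(2*I)) = -I*1/(2*I)/3 = -1/3*1/2 = -1/6)
E(0, 7)*21 + F(U(-2)) = -6*21 + (-1/6)**2 = -126 + 1/36 = -4535/36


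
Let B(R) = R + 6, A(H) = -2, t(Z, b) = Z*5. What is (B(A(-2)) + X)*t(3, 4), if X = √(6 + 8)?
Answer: 60 + 15*√14 ≈ 116.12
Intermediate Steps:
t(Z, b) = 5*Z
X = √14 ≈ 3.7417
B(R) = 6 + R
(B(A(-2)) + X)*t(3, 4) = ((6 - 2) + √14)*(5*3) = (4 + √14)*15 = 60 + 15*√14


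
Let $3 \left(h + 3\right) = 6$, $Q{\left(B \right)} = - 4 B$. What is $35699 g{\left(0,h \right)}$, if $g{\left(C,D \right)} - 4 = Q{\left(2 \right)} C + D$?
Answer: $107097$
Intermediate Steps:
$h = -1$ ($h = -3 + \frac{1}{3} \cdot 6 = -3 + 2 = -1$)
$g{\left(C,D \right)} = 4 + D - 8 C$ ($g{\left(C,D \right)} = 4 + \left(\left(-4\right) 2 C + D\right) = 4 - \left(- D + 8 C\right) = 4 + D - 8 C$)
$35699 g{\left(0,h \right)} = 35699 \left(4 - 1 - 0\right) = 35699 \left(4 - 1 + 0\right) = 35699 \cdot 3 = 107097$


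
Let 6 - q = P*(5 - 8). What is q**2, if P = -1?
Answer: 9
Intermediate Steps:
q = 3 (q = 6 - (-1)*(5 - 8) = 6 - (-1)*(-3) = 6 - 1*3 = 6 - 3 = 3)
q**2 = 3**2 = 9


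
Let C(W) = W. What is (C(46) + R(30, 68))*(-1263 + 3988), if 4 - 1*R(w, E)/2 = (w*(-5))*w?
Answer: 24672150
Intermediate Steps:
R(w, E) = 8 + 10*w² (R(w, E) = 8 - 2*w*(-5)*w = 8 - 2*(-5*w)*w = 8 - (-10)*w² = 8 + 10*w²)
(C(46) + R(30, 68))*(-1263 + 3988) = (46 + (8 + 10*30²))*(-1263 + 3988) = (46 + (8 + 10*900))*2725 = (46 + (8 + 9000))*2725 = (46 + 9008)*2725 = 9054*2725 = 24672150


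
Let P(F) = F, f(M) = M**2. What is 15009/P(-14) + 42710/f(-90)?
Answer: -3024374/2835 ≈ -1066.8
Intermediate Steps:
15009/P(-14) + 42710/f(-90) = 15009/(-14) + 42710/((-90)**2) = 15009*(-1/14) + 42710/8100 = -15009/14 + 42710*(1/8100) = -15009/14 + 4271/810 = -3024374/2835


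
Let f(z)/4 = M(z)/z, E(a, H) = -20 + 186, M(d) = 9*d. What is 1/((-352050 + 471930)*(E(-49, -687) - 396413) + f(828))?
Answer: -1/47502090324 ≈ -2.1052e-11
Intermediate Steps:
E(a, H) = 166
f(z) = 36 (f(z) = 4*((9*z)/z) = 4*9 = 36)
1/((-352050 + 471930)*(E(-49, -687) - 396413) + f(828)) = 1/((-352050 + 471930)*(166 - 396413) + 36) = 1/(119880*(-396247) + 36) = 1/(-47502090360 + 36) = 1/(-47502090324) = -1/47502090324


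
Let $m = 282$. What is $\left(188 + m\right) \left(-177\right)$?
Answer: $-83190$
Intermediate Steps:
$\left(188 + m\right) \left(-177\right) = \left(188 + 282\right) \left(-177\right) = 470 \left(-177\right) = -83190$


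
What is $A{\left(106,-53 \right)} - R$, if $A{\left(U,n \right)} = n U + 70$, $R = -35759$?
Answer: $30211$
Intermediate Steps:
$A{\left(U,n \right)} = 70 + U n$ ($A{\left(U,n \right)} = U n + 70 = 70 + U n$)
$A{\left(106,-53 \right)} - R = \left(70 + 106 \left(-53\right)\right) - -35759 = \left(70 - 5618\right) + 35759 = -5548 + 35759 = 30211$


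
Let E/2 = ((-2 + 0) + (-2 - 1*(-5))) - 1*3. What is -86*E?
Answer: 344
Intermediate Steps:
E = -4 (E = 2*(((-2 + 0) + (-2 - 1*(-5))) - 1*3) = 2*((-2 + (-2 + 5)) - 3) = 2*((-2 + 3) - 3) = 2*(1 - 3) = 2*(-2) = -4)
-86*E = -86*(-4) = 344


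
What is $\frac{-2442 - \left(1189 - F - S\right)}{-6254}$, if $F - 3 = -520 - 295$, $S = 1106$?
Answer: $\frac{3337}{6254} \approx 0.53358$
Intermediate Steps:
$F = -812$ ($F = 3 - 815 = -812$)
$\frac{-2442 - \left(1189 - F - S\right)}{-6254} = \frac{-2442 + \left(\left(-812 + 1106\right) - 1189\right)}{-6254} = \left(-2442 + \left(294 - 1189\right)\right) \left(- \frac{1}{6254}\right) = \left(-2442 - 895\right) \left(- \frac{1}{6254}\right) = \left(-3337\right) \left(- \frac{1}{6254}\right) = \frac{3337}{6254}$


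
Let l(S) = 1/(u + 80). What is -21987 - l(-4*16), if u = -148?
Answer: -1495115/68 ≈ -21987.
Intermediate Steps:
l(S) = -1/68 (l(S) = 1/(-148 + 80) = 1/(-68) = -1/68)
-21987 - l(-4*16) = -21987 - 1*(-1/68) = -21987 + 1/68 = -1495115/68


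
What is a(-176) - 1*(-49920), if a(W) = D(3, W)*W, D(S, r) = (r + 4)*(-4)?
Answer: -71168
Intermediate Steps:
D(S, r) = -16 - 4*r (D(S, r) = (4 + r)*(-4) = -16 - 4*r)
a(W) = W*(-16 - 4*W) (a(W) = (-16 - 4*W)*W = W*(-16 - 4*W))
a(-176) - 1*(-49920) = -4*(-176)*(4 - 176) - 1*(-49920) = -4*(-176)*(-172) + 49920 = -121088 + 49920 = -71168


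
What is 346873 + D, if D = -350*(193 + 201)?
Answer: 208973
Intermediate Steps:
D = -137900 (D = -350*394 = -137900)
346873 + D = 346873 - 137900 = 208973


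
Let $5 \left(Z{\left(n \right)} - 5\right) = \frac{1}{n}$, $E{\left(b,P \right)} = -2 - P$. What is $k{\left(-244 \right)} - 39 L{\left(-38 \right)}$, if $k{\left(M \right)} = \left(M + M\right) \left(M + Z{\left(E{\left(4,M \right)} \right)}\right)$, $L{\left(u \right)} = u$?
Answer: $\frac{71458726}{605} \approx 1.1811 \cdot 10^{5}$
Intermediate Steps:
$Z{\left(n \right)} = 5 + \frac{1}{5 n}$
$k{\left(M \right)} = 2 M \left(5 + M + \frac{1}{5 \left(-2 - M\right)}\right)$ ($k{\left(M \right)} = \left(M + M\right) \left(M + \left(5 + \frac{1}{5 \left(-2 - M\right)}\right)\right) = 2 M \left(5 + M + \frac{1}{5 \left(-2 - M\right)}\right)$)
$k{\left(-244 \right)} - 39 L{\left(-38 \right)} = \frac{2}{5} \left(-244\right) \frac{1}{2 - 244} \left(-1 + 5 \left(2 - 244\right) \left(5 - 244\right)\right) - 39 \left(-38\right) = \frac{2}{5} \left(-244\right) \frac{1}{-242} \left(-1 + 5 \left(-242\right) \left(-239\right)\right) - -1482 = \frac{2}{5} \left(-244\right) \left(- \frac{1}{242}\right) \left(-1 + 289190\right) + 1482 = \frac{2}{5} \left(-244\right) \left(- \frac{1}{242}\right) 289189 + 1482 = \frac{70562116}{605} + 1482 = \frac{71458726}{605}$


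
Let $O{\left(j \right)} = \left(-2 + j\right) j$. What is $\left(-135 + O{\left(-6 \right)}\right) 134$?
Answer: $-11658$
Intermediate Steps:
$O{\left(j \right)} = j \left(-2 + j\right)$
$\left(-135 + O{\left(-6 \right)}\right) 134 = \left(-135 - 6 \left(-2 - 6\right)\right) 134 = \left(-135 - -48\right) 134 = \left(-135 + 48\right) 134 = \left(-87\right) 134 = -11658$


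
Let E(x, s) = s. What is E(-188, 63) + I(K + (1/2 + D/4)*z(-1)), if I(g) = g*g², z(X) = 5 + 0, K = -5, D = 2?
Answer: 63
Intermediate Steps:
z(X) = 5
I(g) = g³
E(-188, 63) + I(K + (1/2 + D/4)*z(-1)) = 63 + (-5 + (1/2 + 2/4)*5)³ = 63 + (-5 + (1*(½) + 2*(¼))*5)³ = 63 + (-5 + (½ + ½)*5)³ = 63 + (-5 + 1*5)³ = 63 + (-5 + 5)³ = 63 + 0³ = 63 + 0 = 63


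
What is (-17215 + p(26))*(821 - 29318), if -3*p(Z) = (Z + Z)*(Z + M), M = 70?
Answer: 537994863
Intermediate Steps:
p(Z) = -2*Z*(70 + Z)/3 (p(Z) = -(Z + Z)*(Z + 70)/3 = -2*Z*(70 + Z)/3)
(-17215 + p(26))*(821 - 29318) = (-17215 - ⅔*26*(70 + 26))*(821 - 29318) = (-17215 - ⅔*26*96)*(-28497) = (-17215 - 1664)*(-28497) = -18879*(-28497) = 537994863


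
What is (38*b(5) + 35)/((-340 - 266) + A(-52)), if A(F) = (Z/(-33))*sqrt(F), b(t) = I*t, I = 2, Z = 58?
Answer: -136936305/200047466 + 397155*I*sqrt(13)/100023733 ≈ -0.68452 + 0.014316*I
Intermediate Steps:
b(t) = 2*t
A(F) = -58*sqrt(F)/33 (A(F) = (58/(-33))*sqrt(F) = (58*(-1/33))*sqrt(F) = -58*sqrt(F)/33)
(38*b(5) + 35)/((-340 - 266) + A(-52)) = (38*(2*5) + 35)/((-340 - 266) - 116*I*sqrt(13)/33) = (38*10 + 35)/(-606 - 116*I*sqrt(13)/33) = (380 + 35)/(-606 - 116*I*sqrt(13)/33) = 415/(-606 - 116*I*sqrt(13)/33)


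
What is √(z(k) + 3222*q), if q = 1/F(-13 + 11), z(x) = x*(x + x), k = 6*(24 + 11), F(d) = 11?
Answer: 3*√1189738/11 ≈ 297.48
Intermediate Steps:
k = 210 (k = 6*35 = 210)
z(x) = 2*x² (z(x) = x*(2*x) = 2*x²)
q = 1/11 ≈ 0.090909
√(z(k) + 3222*q) = √(2*210² + 3222*(1/11)) = √(2*44100 + 3222/11) = √(88200 + 3222/11) = √(973422/11) = 3*√1189738/11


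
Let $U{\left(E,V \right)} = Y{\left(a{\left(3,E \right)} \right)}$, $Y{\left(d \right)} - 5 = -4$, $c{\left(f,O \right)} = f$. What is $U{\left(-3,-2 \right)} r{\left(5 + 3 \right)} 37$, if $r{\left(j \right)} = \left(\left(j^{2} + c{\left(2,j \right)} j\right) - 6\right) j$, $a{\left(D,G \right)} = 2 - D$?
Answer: $21904$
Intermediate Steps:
$Y{\left(d \right)} = 1$ ($Y{\left(d \right)} = 5 - 4 = 1$)
$U{\left(E,V \right)} = 1$
$r{\left(j \right)} = j \left(-6 + j^{2} + 2 j\right)$ ($r{\left(j \right)} = \left(\left(j^{2} + 2 j\right) - 6\right) j = \left(-6 + j^{2} + 2 j\right) j = j \left(-6 + j^{2} + 2 j\right)$)
$U{\left(-3,-2 \right)} r{\left(5 + 3 \right)} 37 = 1 \left(5 + 3\right) \left(-6 + \left(5 + 3\right)^{2} + 2 \left(5 + 3\right)\right) 37 = 1 \cdot 8 \left(-6 + 8^{2} + 2 \cdot 8\right) 37 = 1 \cdot 8 \left(-6 + 64 + 16\right) 37 = 1 \cdot 8 \cdot 74 \cdot 37 = 1 \cdot 592 \cdot 37 = 592 \cdot 37 = 21904$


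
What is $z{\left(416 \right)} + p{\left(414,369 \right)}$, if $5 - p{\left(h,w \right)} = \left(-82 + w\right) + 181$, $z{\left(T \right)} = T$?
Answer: $-47$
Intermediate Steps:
$p{\left(h,w \right)} = -94 - w$ ($p{\left(h,w \right)} = 5 - \left(\left(-82 + w\right) + 181\right) = 5 - \left(99 + w\right) = -94 - w$)
$z{\left(416 \right)} + p{\left(414,369 \right)} = 416 - 463 = -47$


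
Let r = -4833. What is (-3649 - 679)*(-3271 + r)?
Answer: 35074112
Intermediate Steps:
(-3649 - 679)*(-3271 + r) = (-3649 - 679)*(-3271 - 4833) = -4328*(-8104) = 35074112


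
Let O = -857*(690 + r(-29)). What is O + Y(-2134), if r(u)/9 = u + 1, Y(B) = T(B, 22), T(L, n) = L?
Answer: -377500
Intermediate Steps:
Y(B) = B
r(u) = 9 + 9*u (r(u) = 9*(u + 1) = 9*(1 + u) = 9 + 9*u)
O = -375366 (O = -857*(690 + (9 + 9*(-29))) = -857*(690 + (9 - 261)) = -857*(690 - 252) = -857*438 = -375366)
O + Y(-2134) = -375366 - 2134 = -377500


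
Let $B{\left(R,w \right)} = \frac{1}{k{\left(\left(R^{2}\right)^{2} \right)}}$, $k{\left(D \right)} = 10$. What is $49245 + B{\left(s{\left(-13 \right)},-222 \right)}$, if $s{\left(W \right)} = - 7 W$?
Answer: $\frac{492451}{10} \approx 49245.0$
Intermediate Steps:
$B{\left(R,w \right)} = \frac{1}{10}$
$49245 + B{\left(s{\left(-13 \right)},-222 \right)} = 49245 + \frac{1}{10} = \frac{492451}{10}$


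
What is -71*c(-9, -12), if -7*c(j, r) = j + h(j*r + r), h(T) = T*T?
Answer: 653697/7 ≈ 93385.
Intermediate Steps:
h(T) = T²
c(j, r) = -j/7 - (r + j*r)²/7 (c(j, r) = -(j + (j*r + r)²)/7 = -(j + (r + j*r)²)/7 = -j/7 - (r + j*r)²/7)
-71*c(-9, -12) = -71*(-⅐*(-9) - ⅐*(-12)²*(1 - 9)²) = -71*(9/7 - ⅐*144*(-8)²) = -71*(9/7 - ⅐*144*64) = -71*(9/7 - 9216/7) = -71*(-9207/7) = 653697/7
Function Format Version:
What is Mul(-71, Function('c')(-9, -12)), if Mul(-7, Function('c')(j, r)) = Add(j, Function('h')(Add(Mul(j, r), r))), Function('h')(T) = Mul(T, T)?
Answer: Rational(653697, 7) ≈ 93385.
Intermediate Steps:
Function('h')(T) = Pow(T, 2)
Function('c')(j, r) = Add(Mul(Rational(-1, 7), j), Mul(Rational(-1, 7), Pow(Add(r, Mul(j, r)), 2))) (Function('c')(j, r) = Mul(Rational(-1, 7), Add(j, Pow(Add(Mul(j, r), r), 2))) = Mul(Rational(-1, 7), Add(j, Pow(Add(r, Mul(j, r)), 2))) = Add(Mul(Rational(-1, 7), j), Mul(Rational(-1, 7), Pow(Add(r, Mul(j, r)), 2))))
Mul(-71, Function('c')(-9, -12)) = Mul(-71, Add(Mul(Rational(-1, 7), -9), Mul(Rational(-1, 7), Pow(-12, 2), Pow(Add(1, -9), 2)))) = Mul(-71, Add(Rational(9, 7), Mul(Rational(-1, 7), 144, Pow(-8, 2)))) = Mul(-71, Add(Rational(9, 7), Mul(Rational(-1, 7), 144, 64))) = Mul(-71, Add(Rational(9, 7), Rational(-9216, 7))) = Mul(-71, Rational(-9207, 7)) = Rational(653697, 7)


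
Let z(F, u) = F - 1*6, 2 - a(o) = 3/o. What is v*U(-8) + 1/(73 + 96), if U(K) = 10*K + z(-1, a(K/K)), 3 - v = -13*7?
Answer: -1382081/169 ≈ -8178.0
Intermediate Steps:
v = 94 (v = 3 - (-13)*7 = 3 - 1*(-91) = 3 + 91 = 94)
a(o) = 2 - 3/o
z(F, u) = -6 + F (z(F, u) = F - 6 = -6 + F)
U(K) = -7 + 10*K (U(K) = 10*K + (-6 - 1) = 10*K - 7 = -7 + 10*K)
v*U(-8) + 1/(73 + 96) = 94*(-7 + 10*(-8)) + 1/(73 + 96) = 94*(-7 - 80) + 1/169 = 94*(-87) + 1/169 = -8178 + 1/169 = -1382081/169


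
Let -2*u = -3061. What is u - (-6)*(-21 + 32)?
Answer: 3193/2 ≈ 1596.5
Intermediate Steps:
u = 3061/2 (u = -½*(-3061) = 3061/2 ≈ 1530.5)
u - (-6)*(-21 + 32) = 3061/2 - (-6)*(-21 + 32) = 3061/2 - (-6)*11 = 3061/2 - 1*(-66) = 3061/2 + 66 = 3193/2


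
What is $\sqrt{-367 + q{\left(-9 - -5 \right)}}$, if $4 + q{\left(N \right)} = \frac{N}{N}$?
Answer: $i \sqrt{370} \approx 19.235 i$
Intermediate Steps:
$q{\left(N \right)} = -3$ ($q{\left(N \right)} = -4 + \frac{N}{N} = -4 + 1 = -3$)
$\sqrt{-367 + q{\left(-9 - -5 \right)}} = \sqrt{-367 - 3} = \sqrt{-370} = i \sqrt{370}$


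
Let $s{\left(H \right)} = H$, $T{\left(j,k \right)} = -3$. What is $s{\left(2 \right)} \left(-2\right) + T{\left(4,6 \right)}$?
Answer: $-7$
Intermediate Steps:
$s{\left(2 \right)} \left(-2\right) + T{\left(4,6 \right)} = 2 \left(-2\right) - 3 = -4 - 3 = -7$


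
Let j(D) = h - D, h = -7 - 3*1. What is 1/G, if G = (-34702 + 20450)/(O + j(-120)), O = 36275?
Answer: -36385/14252 ≈ -2.5530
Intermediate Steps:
h = -10 (h = -7 - 3 = -10)
j(D) = -10 - D
G = -14252/36385 (G = (-34702 + 20450)/(36275 + (-10 - 1*(-120))) = -14252/(36275 + (-10 + 120)) = -14252/(36275 + 110) = -14252/36385 ≈ -0.39170)
1/G = 1/(-14252/36385) = -36385/14252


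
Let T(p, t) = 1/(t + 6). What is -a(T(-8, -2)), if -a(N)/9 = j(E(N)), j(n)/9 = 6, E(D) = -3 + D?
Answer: 486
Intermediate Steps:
T(p, t) = 1/(6 + t)
j(n) = 54 (j(n) = 9*6 = 54)
a(N) = -486 (a(N) = -9*54 = -486)
-a(T(-8, -2)) = -1*(-486) = 486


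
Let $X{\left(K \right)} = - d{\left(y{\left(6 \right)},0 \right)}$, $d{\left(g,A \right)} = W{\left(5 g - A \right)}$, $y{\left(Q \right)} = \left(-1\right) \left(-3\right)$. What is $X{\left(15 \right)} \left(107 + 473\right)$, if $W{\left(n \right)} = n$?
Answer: $-8700$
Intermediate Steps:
$y{\left(Q \right)} = 3$
$d{\left(g,A \right)} = - A + 5 g$ ($d{\left(g,A \right)} = 5 g - A = - A + 5 g$)
$X{\left(K \right)} = -15$ ($X{\left(K \right)} = - (\left(-1\right) 0 + 5 \cdot 3) = - (0 + 15) = \left(-1\right) 15 = -15$)
$X{\left(15 \right)} \left(107 + 473\right) = - 15 \left(107 + 473\right) = \left(-15\right) 580 = -8700$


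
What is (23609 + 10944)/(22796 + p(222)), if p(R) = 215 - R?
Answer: 34553/22789 ≈ 1.5162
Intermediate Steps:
(23609 + 10944)/(22796 + p(222)) = (23609 + 10944)/(22796 + (215 - 1*222)) = 34553/(22796 + (215 - 222)) = 34553/(22796 - 7) = 34553/22789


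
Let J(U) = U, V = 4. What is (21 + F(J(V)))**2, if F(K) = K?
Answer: 625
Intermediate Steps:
(21 + F(J(V)))**2 = (21 + 4)**2 = 25**2 = 625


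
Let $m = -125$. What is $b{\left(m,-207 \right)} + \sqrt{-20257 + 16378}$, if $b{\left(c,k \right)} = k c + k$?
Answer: $25668 + 3 i \sqrt{431} \approx 25668.0 + 62.282 i$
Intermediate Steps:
$b{\left(c,k \right)} = k + c k$ ($b{\left(c,k \right)} = c k + k = k + c k$)
$b{\left(m,-207 \right)} + \sqrt{-20257 + 16378} = - 207 \left(1 - 125\right) + \sqrt{-20257 + 16378} = \left(-207\right) \left(-124\right) + \sqrt{-3879} = 25668 + 3 i \sqrt{431}$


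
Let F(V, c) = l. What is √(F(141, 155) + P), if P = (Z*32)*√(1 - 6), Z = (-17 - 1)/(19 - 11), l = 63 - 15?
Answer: 2*√(12 - 18*I*√5) ≈ 10.392 - 7.746*I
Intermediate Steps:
l = 48
Z = -9/4 (Z = -18/8 = -18*⅛ = -9/4 ≈ -2.2500)
F(V, c) = 48
P = -72*I*√5 (P = (-9/4*32)*√(1 - 6) = -72*I*√5 ≈ -161.0*I)
√(F(141, 155) + P) = √(48 - 72*I*√5)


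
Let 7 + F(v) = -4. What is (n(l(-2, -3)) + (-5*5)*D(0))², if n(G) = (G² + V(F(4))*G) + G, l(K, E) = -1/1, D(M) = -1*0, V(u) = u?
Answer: 121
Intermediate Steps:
F(v) = -11 (F(v) = -7 - 4 = -11)
D(M) = 0
l(K, E) = -1 (l(K, E) = -1*1 = -1)
n(G) = G² - 10*G (n(G) = (G² - 11*G) + G = G² - 10*G)
(n(l(-2, -3)) + (-5*5)*D(0))² = (-(-10 - 1) - 5*5*0)² = (-1*(-11) - 25*0)² = (11 + 0)² = 11² = 121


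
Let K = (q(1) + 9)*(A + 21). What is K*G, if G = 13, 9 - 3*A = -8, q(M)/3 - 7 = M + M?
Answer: 12480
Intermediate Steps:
q(M) = 21 + 6*M (q(M) = 21 + 3*(M + M) = 21 + 3*(2*M) = 21 + 6*M)
A = 17/3 (A = 3 - 1/3*(-8) = 3 + 8/3 = 17/3 ≈ 5.6667)
K = 960 (K = ((21 + 6*1) + 9)*(17/3 + 21) = ((21 + 6) + 9)*(80/3) = (27 + 9)*(80/3) = 36*(80/3) = 960)
K*G = 960*13 = 12480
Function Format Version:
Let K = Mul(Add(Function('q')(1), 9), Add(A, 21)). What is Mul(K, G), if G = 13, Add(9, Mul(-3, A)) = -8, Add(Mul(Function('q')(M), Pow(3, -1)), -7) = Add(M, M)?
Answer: 12480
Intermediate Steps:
Function('q')(M) = Add(21, Mul(6, M)) (Function('q')(M) = Add(21, Mul(3, Add(M, M))) = Add(21, Mul(3, Mul(2, M))) = Add(21, Mul(6, M)))
A = Rational(17, 3) (A = Add(3, Mul(Rational(-1, 3), -8)) = Add(3, Rational(8, 3)) = Rational(17, 3) ≈ 5.6667)
K = 960 (K = Mul(Add(Add(21, Mul(6, 1)), 9), Add(Rational(17, 3), 21)) = Mul(Add(Add(21, 6), 9), Rational(80, 3)) = Mul(Add(27, 9), Rational(80, 3)) = Mul(36, Rational(80, 3)) = 960)
Mul(K, G) = Mul(960, 13) = 12480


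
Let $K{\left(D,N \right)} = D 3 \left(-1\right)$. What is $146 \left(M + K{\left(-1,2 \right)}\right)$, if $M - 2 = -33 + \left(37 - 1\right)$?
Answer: $1168$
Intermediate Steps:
$K{\left(D,N \right)} = - 3 D$ ($K{\left(D,N \right)} = 3 D \left(-1\right) = - 3 D$)
$M = 5$ ($M = 2 + \left(-33 + \left(37 - 1\right)\right) = 2 + \left(-33 + 36\right) = 2 + 3 = 5$)
$146 \left(M + K{\left(-1,2 \right)}\right) = 146 \left(5 - -3\right) = 146 \left(5 + 3\right) = 146 \cdot 8 = 1168$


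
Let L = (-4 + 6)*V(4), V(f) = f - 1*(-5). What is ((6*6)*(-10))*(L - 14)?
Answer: -1440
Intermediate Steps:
V(f) = 5 + f (V(f) = f + 5 = 5 + f)
L = 18 (L = (-4 + 6)*(5 + 4) = 2*9 = 18)
((6*6)*(-10))*(L - 14) = ((6*6)*(-10))*(18 - 14) = (36*(-10))*4 = -360*4 = -1440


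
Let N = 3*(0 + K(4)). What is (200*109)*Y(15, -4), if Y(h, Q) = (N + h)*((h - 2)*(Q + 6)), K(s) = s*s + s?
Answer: 42510000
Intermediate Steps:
K(s) = s + s**2 (K(s) = s**2 + s = s + s**2)
N = 60 (N = 3*(0 + 4*(1 + 4)) = 3*(0 + 4*5) = 3*(0 + 20) = 3*20 = 60)
Y(h, Q) = (-2 + h)*(6 + Q)*(60 + h) (Y(h, Q) = (60 + h)*((h - 2)*(Q + 6)) = (60 + h)*((-2 + h)*(6 + Q)) = (-2 + h)*(6 + Q)*(60 + h))
(200*109)*Y(15, -4) = (200*109)*(-720 - 120*(-4) + 6*15**2 + 348*15 - 4*15**2 + 58*(-4)*15) = 21800*(-720 + 480 + 6*225 + 5220 - 4*225 - 3480) = 21800*(-720 + 480 + 1350 + 5220 - 900 - 3480) = 21800*1950 = 42510000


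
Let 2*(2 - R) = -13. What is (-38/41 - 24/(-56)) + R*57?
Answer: 277817/574 ≈ 484.00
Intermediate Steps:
R = 17/2 (R = 2 - ½*(-13) = 2 + 13/2 = 17/2 ≈ 8.5000)
(-38/41 - 24/(-56)) + R*57 = (-38/41 - 24/(-56)) + (17/2)*57 = (-38*1/41 - 24*(-1/56)) + 969/2 = (-38/41 + 3/7) + 969/2 = -143/287 + 969/2 = 277817/574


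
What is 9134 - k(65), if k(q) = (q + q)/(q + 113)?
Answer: 812861/89 ≈ 9133.3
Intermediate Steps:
k(q) = 2*q/(113 + q) (k(q) = (2*q)/(113 + q) = 2*q/(113 + q))
9134 - k(65) = 9134 - 2*65/(113 + 65) = 9134 - 2*65/178 = 9134 - 1*65/89 = 9134 - 65/89 = 812861/89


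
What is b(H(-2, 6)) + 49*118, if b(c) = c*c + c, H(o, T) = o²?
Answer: 5802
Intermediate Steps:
b(c) = c + c² (b(c) = c² + c = c + c²)
b(H(-2, 6)) + 49*118 = (-2)²*(1 + (-2)²) + 49*118 = 4*(1 + 4) + 5782 = 4*5 + 5782 = 20 + 5782 = 5802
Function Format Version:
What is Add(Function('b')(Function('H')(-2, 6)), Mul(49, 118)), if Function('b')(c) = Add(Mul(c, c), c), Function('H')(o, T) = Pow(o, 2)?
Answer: 5802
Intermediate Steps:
Function('b')(c) = Add(c, Pow(c, 2)) (Function('b')(c) = Add(Pow(c, 2), c) = Add(c, Pow(c, 2)))
Add(Function('b')(Function('H')(-2, 6)), Mul(49, 118)) = Add(Mul(Pow(-2, 2), Add(1, Pow(-2, 2))), Mul(49, 118)) = Add(Mul(4, Add(1, 4)), 5782) = Add(Mul(4, 5), 5782) = Add(20, 5782) = 5802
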